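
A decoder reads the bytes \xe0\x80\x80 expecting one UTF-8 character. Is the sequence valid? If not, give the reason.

invalid (overlong encoding)

Leading byte 0xE0 = 11100000 → 3-byte form.
Continuation bytes all match 10xxxxxx. Payload decodes to 0x0.
But 0x0 < 0x800, the minimum for a 3-byte sequence — this is an overlong encoding.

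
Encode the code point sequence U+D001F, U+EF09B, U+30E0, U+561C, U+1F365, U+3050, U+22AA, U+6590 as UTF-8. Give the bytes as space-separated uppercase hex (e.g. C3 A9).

U+D001F: 4-byte form → F3 90 80 9F.
U+EF09B: 4-byte form → F3 AF 82 9B.
U+30E0: 3-byte form → E3 83 A0.
U+561C: 3-byte form → E5 98 9C.
U+1F365: 4-byte form → F0 9F 8D A5.
U+3050: 3-byte form → E3 81 90.
U+22AA: 3-byte form → E2 8A AA.
U+6590: 3-byte form → E6 96 90.
Concatenated (27 bytes): F3 90 80 9F F3 AF 82 9B E3 83 A0 E5 98 9C F0 9F 8D A5 E3 81 90 E2 8A AA E6 96 90.

F3 90 80 9F F3 AF 82 9B E3 83 A0 E5 98 9C F0 9F 8D A5 E3 81 90 E2 8A AA E6 96 90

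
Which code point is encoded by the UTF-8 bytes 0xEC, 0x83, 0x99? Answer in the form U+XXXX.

Leading byte 0xEC = 11101100 matches 1110xxxx → 3-byte sequence.
Byte 1: 0xEC = 11101100, payload 1100 (4 bits).
Byte 2: 0x83 = 10000011 (10xxxxxx ✓), payload 000011.
Byte 3: 0x99 = 10011001 (10xxxxxx ✓), payload 011001.
Concatenate: 1100000011011001 = 0xC0D9 (16 bits → U+C0D9).

U+C0D9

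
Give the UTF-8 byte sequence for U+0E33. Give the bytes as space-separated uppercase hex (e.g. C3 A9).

E0 B8 B3

U+0E33 = 0xE33 = 3635 decimal. In range U+0800–U+FFFF → 3-byte form: 1110xxxx 10xxxxxx 10xxxxxx.
Binary (16 bits): 0000111000110011.
Split 4+6+6: 0000 | 111000 | 110011.
Byte 1: 11100000 = 0xE0.
Byte 2: 10111000 = 0xB8.
Byte 3: 10110011 = 0xB3.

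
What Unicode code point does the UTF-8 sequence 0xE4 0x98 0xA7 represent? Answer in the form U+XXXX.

U+4627

Leading byte 0xE4 = 11100100 matches 1110xxxx → 3-byte sequence.
Byte 1: 0xE4 = 11100100, payload 0100 (4 bits).
Byte 2: 0x98 = 10011000 (10xxxxxx ✓), payload 011000.
Byte 3: 0xA7 = 10100111 (10xxxxxx ✓), payload 100111.
Concatenate: 0100011000100111 = 0x4627 (16 bits → U+4627).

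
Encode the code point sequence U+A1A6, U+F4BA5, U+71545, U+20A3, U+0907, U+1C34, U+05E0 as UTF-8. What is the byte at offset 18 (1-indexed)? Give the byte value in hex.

0xE1

1-indexed offset 18 is 0-indexed offset 17.
U+A1A6 → 3-byte form EA 86 A6 at offsets 0–2.
U+F4BA5 → 4-byte form F3 B4 AE A5 at offsets 3–6.
U+71545 → 4-byte form F1 B1 95 85 at offsets 7–10.
U+20A3 → 3-byte form E2 82 A3 at offsets 11–13.
U+0907 → 3-byte form E0 A4 87 at offsets 14–16.
U+1C34 → 3-byte form E1 B0 B4 at offsets 17–19.
Offset 17 falls in char 6's range; it's byte 1 of E1 B0 B4 = 0xE1.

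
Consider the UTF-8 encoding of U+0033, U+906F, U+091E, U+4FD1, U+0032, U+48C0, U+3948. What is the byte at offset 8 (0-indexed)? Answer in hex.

0xBF

U+0033 → 1-byte form 33 at offsets 0–0.
U+906F → 3-byte form E9 81 AF at offsets 1–3.
U+091E → 3-byte form E0 A4 9E at offsets 4–6.
U+4FD1 → 3-byte form E4 BF 91 at offsets 7–9.
Offset 8 falls in char 4's range; it's byte 2 of E4 BF 91 = 0xBF.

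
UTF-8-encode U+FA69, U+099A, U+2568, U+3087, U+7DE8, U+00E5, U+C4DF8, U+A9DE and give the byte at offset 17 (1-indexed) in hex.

0xA5

1-indexed offset 17 is 0-indexed offset 16.
U+FA69 → 3-byte form EF A9 A9 at offsets 0–2.
U+099A → 3-byte form E0 A6 9A at offsets 3–5.
U+2568 → 3-byte form E2 95 A8 at offsets 6–8.
U+3087 → 3-byte form E3 82 87 at offsets 9–11.
U+7DE8 → 3-byte form E7 B7 A8 at offsets 12–14.
U+00E5 → 2-byte form C3 A5 at offsets 15–16.
Offset 16 falls in char 6's range; it's byte 2 of C3 A5 = 0xA5.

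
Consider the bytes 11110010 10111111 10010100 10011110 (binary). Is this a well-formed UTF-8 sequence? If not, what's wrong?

Leading byte 0xF2 = 11110010 → 4-byte form.
Continuation bytes 0xBF=10111111, 0x94=10010100, 0x9E=10011110 all match 10xxxxxx.
Decoded value 0xBF51E is ≥ 0x10000 (shortest form) and not a surrogate.

valid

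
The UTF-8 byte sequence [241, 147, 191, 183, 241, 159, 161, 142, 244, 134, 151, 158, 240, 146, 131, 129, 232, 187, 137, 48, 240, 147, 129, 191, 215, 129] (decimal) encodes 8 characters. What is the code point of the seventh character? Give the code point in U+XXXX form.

U+1307F

Offset 0: leading byte 0xF1 = 11110001 → 4-byte char #1 = F1 93 BF B7.
Offset 4: leading byte 0xF1 = 11110001 → 4-byte char #2 = F1 9F A1 8E.
Offset 8: leading byte 0xF4 = 11110100 → 4-byte char #3 = F4 86 97 9E.
Offset 12: leading byte 0xF0 = 11110000 → 4-byte char #4 = F0 92 83 81.
Offset 16: leading byte 0xE8 = 11101000 → 3-byte char #5 = E8 BB 89.
Offset 19: leading byte 0x30 = 00110000 → 1-byte char #6 = 30.
Offset 20: leading byte 0xF0 = 11110000 → 4-byte char #7 = F0 93 81 BF.
Leading byte 0xF0 = 11110000 matches 11110xxx → 4-byte sequence.
Byte 1: 0xF0 = 11110000, payload 000 (3 bits).
Byte 2: 0x93 = 10010011 (10xxxxxx ✓), payload 010011.
Byte 3: 0x81 = 10000001 (10xxxxxx ✓), payload 000001.
Byte 4: 0xBF = 10111111 (10xxxxxx ✓), payload 111111.
Concatenate: 000010011000001111111 = 0x1307F (21 bits → U+1307F).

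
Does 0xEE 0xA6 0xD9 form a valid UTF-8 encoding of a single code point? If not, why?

invalid (non-continuation byte where continuation expected)

Leading byte 0xEE = 11101110 → 3-byte form.
Byte 3 is 0xD9 = 11011001, which is not 10xxxxxx — expected a continuation byte.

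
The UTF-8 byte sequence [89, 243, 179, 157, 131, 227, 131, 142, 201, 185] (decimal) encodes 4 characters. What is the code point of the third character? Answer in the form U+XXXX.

U+30CE

Offset 0: leading byte 0x59 = 01011001 → 1-byte char #1 = 59.
Offset 1: leading byte 0xF3 = 11110011 → 4-byte char #2 = F3 B3 9D 83.
Offset 5: leading byte 0xE3 = 11100011 → 3-byte char #3 = E3 83 8E.
Leading byte 0xE3 = 11100011 matches 1110xxxx → 3-byte sequence.
Byte 1: 0xE3 = 11100011, payload 0011 (4 bits).
Byte 2: 0x83 = 10000011 (10xxxxxx ✓), payload 000011.
Byte 3: 0x8E = 10001110 (10xxxxxx ✓), payload 001110.
Concatenate: 0011000011001110 = 0x30CE (16 bits → U+30CE).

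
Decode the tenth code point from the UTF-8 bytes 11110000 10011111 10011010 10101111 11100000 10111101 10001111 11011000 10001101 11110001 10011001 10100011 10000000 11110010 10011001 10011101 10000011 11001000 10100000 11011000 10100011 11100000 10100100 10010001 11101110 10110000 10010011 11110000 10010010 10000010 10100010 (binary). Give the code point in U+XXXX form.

Offset 0: leading byte 0xF0 = 11110000 → 4-byte char #1 = F0 9F 9A AF.
Offset 4: leading byte 0xE0 = 11100000 → 3-byte char #2 = E0 BD 8F.
Offset 7: leading byte 0xD8 = 11011000 → 2-byte char #3 = D8 8D.
Offset 9: leading byte 0xF1 = 11110001 → 4-byte char #4 = F1 99 A3 80.
Offset 13: leading byte 0xF2 = 11110010 → 4-byte char #5 = F2 99 9D 83.
Offset 17: leading byte 0xC8 = 11001000 → 2-byte char #6 = C8 A0.
Offset 19: leading byte 0xD8 = 11011000 → 2-byte char #7 = D8 A3.
Offset 21: leading byte 0xE0 = 11100000 → 3-byte char #8 = E0 A4 91.
Offset 24: leading byte 0xEE = 11101110 → 3-byte char #9 = EE B0 93.
Offset 27: leading byte 0xF0 = 11110000 → 4-byte char #10 = F0 92 82 A2.
Leading byte 0xF0 = 11110000 matches 11110xxx → 4-byte sequence.
Byte 1: 0xF0 = 11110000, payload 000 (3 bits).
Byte 2: 0x92 = 10010010 (10xxxxxx ✓), payload 010010.
Byte 3: 0x82 = 10000010 (10xxxxxx ✓), payload 000010.
Byte 4: 0xA2 = 10100010 (10xxxxxx ✓), payload 100010.
Concatenate: 000010010000010100010 = 0x120A2 (21 bits → U+120A2).

U+120A2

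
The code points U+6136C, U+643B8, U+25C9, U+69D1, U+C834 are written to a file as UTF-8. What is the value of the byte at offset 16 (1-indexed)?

1-indexed offset 16 is 0-indexed offset 15.
U+6136C → 4-byte form F1 A1 8D AC at offsets 0–3.
U+643B8 → 4-byte form F1 A4 8E B8 at offsets 4–7.
U+25C9 → 3-byte form E2 97 89 at offsets 8–10.
U+69D1 → 3-byte form E6 A7 91 at offsets 11–13.
U+C834 → 3-byte form EC A0 B4 at offsets 14–16.
Offset 15 falls in char 5's range; it's byte 2 of EC A0 B4 = 0xA0.

0xA0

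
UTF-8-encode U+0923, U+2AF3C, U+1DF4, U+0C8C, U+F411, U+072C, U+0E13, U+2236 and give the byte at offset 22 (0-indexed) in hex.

U+0923 → 3-byte form E0 A4 A3 at offsets 0–2.
U+2AF3C → 4-byte form F0 AA BC BC at offsets 3–6.
U+1DF4 → 3-byte form E1 B7 B4 at offsets 7–9.
U+0C8C → 3-byte form E0 B2 8C at offsets 10–12.
U+F411 → 3-byte form EF 90 91 at offsets 13–15.
U+072C → 2-byte form DC AC at offsets 16–17.
U+0E13 → 3-byte form E0 B8 93 at offsets 18–20.
U+2236 → 3-byte form E2 88 B6 at offsets 21–23.
Offset 22 falls in char 8's range; it's byte 2 of E2 88 B6 = 0x88.

0x88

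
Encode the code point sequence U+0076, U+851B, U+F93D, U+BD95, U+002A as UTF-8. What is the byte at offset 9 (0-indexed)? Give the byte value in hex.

U+0076 → 1-byte form 76 at offsets 0–0.
U+851B → 3-byte form E8 94 9B at offsets 1–3.
U+F93D → 3-byte form EF A4 BD at offsets 4–6.
U+BD95 → 3-byte form EB B6 95 at offsets 7–9.
Offset 9 falls in char 4's range; it's byte 3 of EB B6 95 = 0x95.

0x95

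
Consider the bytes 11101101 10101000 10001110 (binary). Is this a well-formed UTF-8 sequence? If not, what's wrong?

invalid (encodes a surrogate (U+D800–U+DFFF))

Structurally a 3-byte sequence; payload = 0xDA0E.
But 0xDA0E is in U+D800–U+DFFF, the surrogate range. Surrogates are not Unicode scalar values and are forbidden in UTF-8.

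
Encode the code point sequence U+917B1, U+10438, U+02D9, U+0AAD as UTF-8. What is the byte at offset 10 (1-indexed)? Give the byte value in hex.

1-indexed offset 10 is 0-indexed offset 9.
U+917B1 → 4-byte form F2 91 9E B1 at offsets 0–3.
U+10438 → 4-byte form F0 90 90 B8 at offsets 4–7.
U+02D9 → 2-byte form CB 99 at offsets 8–9.
Offset 9 falls in char 3's range; it's byte 2 of CB 99 = 0x99.

0x99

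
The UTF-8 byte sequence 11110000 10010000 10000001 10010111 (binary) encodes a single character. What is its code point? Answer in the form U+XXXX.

U+10057

Leading byte 0xF0 = 11110000 matches 11110xxx → 4-byte sequence.
Byte 1: 0xF0 = 11110000, payload 000 (3 bits).
Byte 2: 0x90 = 10010000 (10xxxxxx ✓), payload 010000.
Byte 3: 0x81 = 10000001 (10xxxxxx ✓), payload 000001.
Byte 4: 0x97 = 10010111 (10xxxxxx ✓), payload 010111.
Concatenate: 000010000000001010111 = 0x10057 (21 bits → U+10057).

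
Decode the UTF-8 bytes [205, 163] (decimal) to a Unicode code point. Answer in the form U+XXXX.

U+0363

Leading byte 0xCD = 11001101 matches 110xxxxx → 2-byte sequence.
Byte 1: 0xCD = 11001101, payload 01101 (5 bits).
Byte 2: 0xA3 = 10100011 (10xxxxxx ✓), payload 100011.
Concatenate: 01101100011 = 0x363 (11 bits → U+0363).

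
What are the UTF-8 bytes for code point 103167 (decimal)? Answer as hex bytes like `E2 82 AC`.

U+192FF = 0x192FF = 103167 decimal. In range U+10000–U+10FFFF → 4-byte form: 11110xxx 10xxxxxx 10xxxxxx 10xxxxxx.
Binary (21 bits): 000011001001011111111.
Split 3+6+6+6: 000 | 011001 | 001011 | 111111.
Byte 1: 11110000 = 0xF0.
Byte 2: 10011001 = 0x99.
Byte 3: 10001011 = 0x8B.
Byte 4: 10111111 = 0xBF.

F0 99 8B BF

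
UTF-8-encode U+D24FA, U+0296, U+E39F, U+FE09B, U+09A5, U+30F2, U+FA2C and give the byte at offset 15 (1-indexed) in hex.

1-indexed offset 15 is 0-indexed offset 14.
U+D24FA → 4-byte form F3 92 93 BA at offsets 0–3.
U+0296 → 2-byte form CA 96 at offsets 4–5.
U+E39F → 3-byte form EE 8E 9F at offsets 6–8.
U+FE09B → 4-byte form F3 BE 82 9B at offsets 9–12.
U+09A5 → 3-byte form E0 A6 A5 at offsets 13–15.
Offset 14 falls in char 5's range; it's byte 2 of E0 A6 A5 = 0xA6.

0xA6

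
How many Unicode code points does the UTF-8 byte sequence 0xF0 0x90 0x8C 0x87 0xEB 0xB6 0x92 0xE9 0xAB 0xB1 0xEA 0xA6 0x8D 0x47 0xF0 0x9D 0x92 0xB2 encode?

6

Byte at offset 0: 0xF0 = 11110000 → 4-byte char (#1). Advance 4.
Byte at offset 4: 0xEB = 11101011 → 3-byte char (#2). Advance 3.
Byte at offset 7: 0xE9 = 11101001 → 3-byte char (#3). Advance 3.
Byte at offset 10: 0xEA = 11101010 → 3-byte char (#4). Advance 3.
Byte at offset 13: 0x47 = 01000111 → 1-byte char (#5). Advance 1.
Byte at offset 14: 0xF0 = 11110000 → 4-byte char (#6). Advance 4.
Reached end at offset 18 after 6 code points.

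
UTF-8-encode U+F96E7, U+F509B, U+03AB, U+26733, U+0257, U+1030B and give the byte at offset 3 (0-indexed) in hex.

U+F96E7 → 4-byte form F3 B9 9B A7 at offsets 0–3.
Offset 3 falls in char 1's range; it's byte 4 of F3 B9 9B A7 = 0xA7.

0xA7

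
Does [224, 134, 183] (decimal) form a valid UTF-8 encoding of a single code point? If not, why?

Leading byte 0xE0 = 11100000 → 3-byte form.
Continuation bytes all match 10xxxxxx. Payload decodes to 0x1B7.
But 0x1B7 < 0x800, the minimum for a 3-byte sequence — this is an overlong encoding.

invalid (overlong encoding)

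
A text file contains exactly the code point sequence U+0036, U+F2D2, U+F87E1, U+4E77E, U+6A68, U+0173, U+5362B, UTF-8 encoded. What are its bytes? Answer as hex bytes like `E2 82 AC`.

U+0036: 1-byte form → 36.
U+F2D2: 3-byte form → EF 8B 92.
U+F87E1: 4-byte form → F3 B8 9F A1.
U+4E77E: 4-byte form → F1 8E 9D BE.
U+6A68: 3-byte form → E6 A9 A8.
U+0173: 2-byte form → C5 B3.
U+5362B: 4-byte form → F1 93 98 AB.
Concatenated (21 bytes): 36 EF 8B 92 F3 B8 9F A1 F1 8E 9D BE E6 A9 A8 C5 B3 F1 93 98 AB.

36 EF 8B 92 F3 B8 9F A1 F1 8E 9D BE E6 A9 A8 C5 B3 F1 93 98 AB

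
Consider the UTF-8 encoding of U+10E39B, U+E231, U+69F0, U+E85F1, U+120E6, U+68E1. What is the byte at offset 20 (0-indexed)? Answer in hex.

0xA1

U+10E39B → 4-byte form F4 8E 8E 9B at offsets 0–3.
U+E231 → 3-byte form EE 88 B1 at offsets 4–6.
U+69F0 → 3-byte form E6 A7 B0 at offsets 7–9.
U+E85F1 → 4-byte form F3 A8 97 B1 at offsets 10–13.
U+120E6 → 4-byte form F0 92 83 A6 at offsets 14–17.
U+68E1 → 3-byte form E6 A3 A1 at offsets 18–20.
Offset 20 falls in char 6's range; it's byte 3 of E6 A3 A1 = 0xA1.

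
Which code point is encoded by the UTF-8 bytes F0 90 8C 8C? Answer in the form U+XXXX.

Leading byte 0xF0 = 11110000 matches 11110xxx → 4-byte sequence.
Byte 1: 0xF0 = 11110000, payload 000 (3 bits).
Byte 2: 0x90 = 10010000 (10xxxxxx ✓), payload 010000.
Byte 3: 0x8C = 10001100 (10xxxxxx ✓), payload 001100.
Byte 4: 0x8C = 10001100 (10xxxxxx ✓), payload 001100.
Concatenate: 000010000001100001100 = 0x1030C (21 bits → U+1030C).

U+1030C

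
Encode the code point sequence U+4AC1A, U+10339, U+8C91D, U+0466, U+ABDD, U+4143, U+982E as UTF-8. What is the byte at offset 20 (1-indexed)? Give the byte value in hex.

0x83

1-indexed offset 20 is 0-indexed offset 19.
U+4AC1A → 4-byte form F1 8A B0 9A at offsets 0–3.
U+10339 → 4-byte form F0 90 8C B9 at offsets 4–7.
U+8C91D → 4-byte form F2 8C A4 9D at offsets 8–11.
U+0466 → 2-byte form D1 A6 at offsets 12–13.
U+ABDD → 3-byte form EA AF 9D at offsets 14–16.
U+4143 → 3-byte form E4 85 83 at offsets 17–19.
Offset 19 falls in char 6's range; it's byte 3 of E4 85 83 = 0x83.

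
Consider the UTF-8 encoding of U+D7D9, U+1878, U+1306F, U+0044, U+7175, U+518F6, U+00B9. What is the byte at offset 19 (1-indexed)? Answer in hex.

1-indexed offset 19 is 0-indexed offset 18.
U+D7D9 → 3-byte form ED 9F 99 at offsets 0–2.
U+1878 → 3-byte form E1 A1 B8 at offsets 3–5.
U+1306F → 4-byte form F0 93 81 AF at offsets 6–9.
U+0044 → 1-byte form 44 at offsets 10–10.
U+7175 → 3-byte form E7 85 B5 at offsets 11–13.
U+518F6 → 4-byte form F1 91 A3 B6 at offsets 14–17.
U+00B9 → 2-byte form C2 B9 at offsets 18–19.
Offset 18 falls in char 7's range; it's byte 1 of C2 B9 = 0xC2.

0xC2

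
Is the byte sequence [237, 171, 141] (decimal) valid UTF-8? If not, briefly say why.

invalid (encodes a surrogate (U+D800–U+DFFF))

Structurally a 3-byte sequence; payload = 0xDACD.
But 0xDACD is in U+D800–U+DFFF, the surrogate range. Surrogates are not Unicode scalar values and are forbidden in UTF-8.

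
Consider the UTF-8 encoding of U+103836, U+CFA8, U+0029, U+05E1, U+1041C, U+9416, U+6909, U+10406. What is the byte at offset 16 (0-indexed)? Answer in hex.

0x96

U+103836 → 4-byte form F4 83 A0 B6 at offsets 0–3.
U+CFA8 → 3-byte form EC BE A8 at offsets 4–6.
U+0029 → 1-byte form 29 at offsets 7–7.
U+05E1 → 2-byte form D7 A1 at offsets 8–9.
U+1041C → 4-byte form F0 90 90 9C at offsets 10–13.
U+9416 → 3-byte form E9 90 96 at offsets 14–16.
Offset 16 falls in char 6's range; it's byte 3 of E9 90 96 = 0x96.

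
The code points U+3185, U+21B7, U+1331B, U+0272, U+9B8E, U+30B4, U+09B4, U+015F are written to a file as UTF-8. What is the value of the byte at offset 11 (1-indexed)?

1-indexed offset 11 is 0-indexed offset 10.
U+3185 → 3-byte form E3 86 85 at offsets 0–2.
U+21B7 → 3-byte form E2 86 B7 at offsets 3–5.
U+1331B → 4-byte form F0 93 8C 9B at offsets 6–9.
U+0272 → 2-byte form C9 B2 at offsets 10–11.
Offset 10 falls in char 4's range; it's byte 1 of C9 B2 = 0xC9.

0xC9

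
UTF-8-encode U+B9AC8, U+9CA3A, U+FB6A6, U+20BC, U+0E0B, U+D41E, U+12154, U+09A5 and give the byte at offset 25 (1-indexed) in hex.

1-indexed offset 25 is 0-indexed offset 24.
U+B9AC8 → 4-byte form F2 B9 AB 88 at offsets 0–3.
U+9CA3A → 4-byte form F2 9C A8 BA at offsets 4–7.
U+FB6A6 → 4-byte form F3 BB 9A A6 at offsets 8–11.
U+20BC → 3-byte form E2 82 BC at offsets 12–14.
U+0E0B → 3-byte form E0 B8 8B at offsets 15–17.
U+D41E → 3-byte form ED 90 9E at offsets 18–20.
U+12154 → 4-byte form F0 92 85 94 at offsets 21–24.
Offset 24 falls in char 7's range; it's byte 4 of F0 92 85 94 = 0x94.

0x94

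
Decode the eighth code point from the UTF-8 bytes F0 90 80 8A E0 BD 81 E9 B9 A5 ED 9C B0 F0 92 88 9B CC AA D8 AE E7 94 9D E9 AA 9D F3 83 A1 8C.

Offset 0: leading byte 0xF0 = 11110000 → 4-byte char #1 = F0 90 80 8A.
Offset 4: leading byte 0xE0 = 11100000 → 3-byte char #2 = E0 BD 81.
Offset 7: leading byte 0xE9 = 11101001 → 3-byte char #3 = E9 B9 A5.
Offset 10: leading byte 0xED = 11101101 → 3-byte char #4 = ED 9C B0.
Offset 13: leading byte 0xF0 = 11110000 → 4-byte char #5 = F0 92 88 9B.
Offset 17: leading byte 0xCC = 11001100 → 2-byte char #6 = CC AA.
Offset 19: leading byte 0xD8 = 11011000 → 2-byte char #7 = D8 AE.
Offset 21: leading byte 0xE7 = 11100111 → 3-byte char #8 = E7 94 9D.
Leading byte 0xE7 = 11100111 matches 1110xxxx → 3-byte sequence.
Byte 1: 0xE7 = 11100111, payload 0111 (4 bits).
Byte 2: 0x94 = 10010100 (10xxxxxx ✓), payload 010100.
Byte 3: 0x9D = 10011101 (10xxxxxx ✓), payload 011101.
Concatenate: 0111010100011101 = 0x751D (16 bits → U+751D).

U+751D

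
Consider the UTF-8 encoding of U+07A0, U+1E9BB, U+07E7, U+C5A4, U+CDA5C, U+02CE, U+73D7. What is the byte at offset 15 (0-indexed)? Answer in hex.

U+07A0 → 2-byte form DE A0 at offsets 0–1.
U+1E9BB → 4-byte form F0 9E A6 BB at offsets 2–5.
U+07E7 → 2-byte form DF A7 at offsets 6–7.
U+C5A4 → 3-byte form EC 96 A4 at offsets 8–10.
U+CDA5C → 4-byte form F3 8D A9 9C at offsets 11–14.
U+02CE → 2-byte form CB 8E at offsets 15–16.
Offset 15 falls in char 6's range; it's byte 1 of CB 8E = 0xCB.

0xCB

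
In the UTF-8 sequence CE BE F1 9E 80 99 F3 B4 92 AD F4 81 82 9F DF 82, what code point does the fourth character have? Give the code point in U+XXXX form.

U+10109F

Offset 0: leading byte 0xCE = 11001110 → 2-byte char #1 = CE BE.
Offset 2: leading byte 0xF1 = 11110001 → 4-byte char #2 = F1 9E 80 99.
Offset 6: leading byte 0xF3 = 11110011 → 4-byte char #3 = F3 B4 92 AD.
Offset 10: leading byte 0xF4 = 11110100 → 4-byte char #4 = F4 81 82 9F.
Leading byte 0xF4 = 11110100 matches 11110xxx → 4-byte sequence.
Byte 1: 0xF4 = 11110100, payload 100 (3 bits).
Byte 2: 0x81 = 10000001 (10xxxxxx ✓), payload 000001.
Byte 3: 0x82 = 10000010 (10xxxxxx ✓), payload 000010.
Byte 4: 0x9F = 10011111 (10xxxxxx ✓), payload 011111.
Concatenate: 100000001000010011111 = 0x10109F (21 bits → U+10109F).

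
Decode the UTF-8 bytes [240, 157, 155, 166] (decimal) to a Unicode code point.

U+1D6E6

Leading byte 0xF0 = 11110000 matches 11110xxx → 4-byte sequence.
Byte 1: 0xF0 = 11110000, payload 000 (3 bits).
Byte 2: 0x9D = 10011101 (10xxxxxx ✓), payload 011101.
Byte 3: 0x9B = 10011011 (10xxxxxx ✓), payload 011011.
Byte 4: 0xA6 = 10100110 (10xxxxxx ✓), payload 100110.
Concatenate: 000011101011011100110 = 0x1D6E6 (21 bits → U+1D6E6).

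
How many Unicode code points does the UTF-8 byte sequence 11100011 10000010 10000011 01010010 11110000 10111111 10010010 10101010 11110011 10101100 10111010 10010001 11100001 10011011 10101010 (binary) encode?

Byte at offset 0: 0xE3 = 11100011 → 3-byte char (#1). Advance 3.
Byte at offset 3: 0x52 = 01010010 → 1-byte char (#2). Advance 1.
Byte at offset 4: 0xF0 = 11110000 → 4-byte char (#3). Advance 4.
Byte at offset 8: 0xF3 = 11110011 → 4-byte char (#4). Advance 4.
Byte at offset 12: 0xE1 = 11100001 → 3-byte char (#5). Advance 3.
Reached end at offset 15 after 5 code points.

5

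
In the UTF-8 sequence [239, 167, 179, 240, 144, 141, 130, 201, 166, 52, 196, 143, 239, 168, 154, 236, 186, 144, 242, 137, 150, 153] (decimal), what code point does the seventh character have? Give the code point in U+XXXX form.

U+CE90

Offset 0: leading byte 0xEF = 11101111 → 3-byte char #1 = EF A7 B3.
Offset 3: leading byte 0xF0 = 11110000 → 4-byte char #2 = F0 90 8D 82.
Offset 7: leading byte 0xC9 = 11001001 → 2-byte char #3 = C9 A6.
Offset 9: leading byte 0x34 = 00110100 → 1-byte char #4 = 34.
Offset 10: leading byte 0xC4 = 11000100 → 2-byte char #5 = C4 8F.
Offset 12: leading byte 0xEF = 11101111 → 3-byte char #6 = EF A8 9A.
Offset 15: leading byte 0xEC = 11101100 → 3-byte char #7 = EC BA 90.
Leading byte 0xEC = 11101100 matches 1110xxxx → 3-byte sequence.
Byte 1: 0xEC = 11101100, payload 1100 (4 bits).
Byte 2: 0xBA = 10111010 (10xxxxxx ✓), payload 111010.
Byte 3: 0x90 = 10010000 (10xxxxxx ✓), payload 010000.
Concatenate: 1100111010010000 = 0xCE90 (16 bits → U+CE90).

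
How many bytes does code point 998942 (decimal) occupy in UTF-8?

U+F3E1E = 0xF3E1E. UTF-8 uses 1 byte below 0x80, 2 below 0x800, 3 below 0x10000, 4 up to 0x10FFFF. 0xF3E1E is in U+10000–U+10FFFF → 4 bytes.

4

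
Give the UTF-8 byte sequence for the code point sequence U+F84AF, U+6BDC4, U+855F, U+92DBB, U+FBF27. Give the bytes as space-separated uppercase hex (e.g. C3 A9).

U+F84AF: 4-byte form → F3 B8 92 AF.
U+6BDC4: 4-byte form → F1 AB B7 84.
U+855F: 3-byte form → E8 95 9F.
U+92DBB: 4-byte form → F2 92 B6 BB.
U+FBF27: 4-byte form → F3 BB BC A7.
Concatenated (19 bytes): F3 B8 92 AF F1 AB B7 84 E8 95 9F F2 92 B6 BB F3 BB BC A7.

F3 B8 92 AF F1 AB B7 84 E8 95 9F F2 92 B6 BB F3 BB BC A7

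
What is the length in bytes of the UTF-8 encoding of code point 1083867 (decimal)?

4

U+1089DB = 0x1089DB. UTF-8 uses 1 byte below 0x80, 2 below 0x800, 3 below 0x10000, 4 up to 0x10FFFF. 0x1089DB is in U+10000–U+10FFFF → 4 bytes.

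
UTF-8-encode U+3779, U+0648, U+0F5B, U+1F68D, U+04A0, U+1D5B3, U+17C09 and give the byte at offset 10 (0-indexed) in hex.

U+3779 → 3-byte form E3 9D B9 at offsets 0–2.
U+0648 → 2-byte form D9 88 at offsets 3–4.
U+0F5B → 3-byte form E0 BD 9B at offsets 5–7.
U+1F68D → 4-byte form F0 9F 9A 8D at offsets 8–11.
Offset 10 falls in char 4's range; it's byte 3 of F0 9F 9A 8D = 0x9A.

0x9A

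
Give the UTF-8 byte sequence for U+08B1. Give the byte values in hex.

U+08B1 = 0x8B1 = 2225 decimal. In range U+0800–U+FFFF → 3-byte form: 1110xxxx 10xxxxxx 10xxxxxx.
Binary (16 bits): 0000100010110001.
Split 4+6+6: 0000 | 100010 | 110001.
Byte 1: 11100000 = 0xE0.
Byte 2: 10100010 = 0xA2.
Byte 3: 10110001 = 0xB1.

E0 A2 B1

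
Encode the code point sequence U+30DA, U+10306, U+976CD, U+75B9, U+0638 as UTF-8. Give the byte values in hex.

E3 83 9A F0 90 8C 86 F2 97 9B 8D E7 96 B9 D8 B8

U+30DA: 3-byte form → E3 83 9A.
U+10306: 4-byte form → F0 90 8C 86.
U+976CD: 4-byte form → F2 97 9B 8D.
U+75B9: 3-byte form → E7 96 B9.
U+0638: 2-byte form → D8 B8.
Concatenated (16 bytes): E3 83 9A F0 90 8C 86 F2 97 9B 8D E7 96 B9 D8 B8.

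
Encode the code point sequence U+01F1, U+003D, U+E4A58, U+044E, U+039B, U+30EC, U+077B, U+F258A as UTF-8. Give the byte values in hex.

C7 B1 3D F3 A4 A9 98 D1 8E CE 9B E3 83 AC DD BB F3 B2 96 8A

U+01F1: 2-byte form → C7 B1.
U+003D: 1-byte form → 3D.
U+E4A58: 4-byte form → F3 A4 A9 98.
U+044E: 2-byte form → D1 8E.
U+039B: 2-byte form → CE 9B.
U+30EC: 3-byte form → E3 83 AC.
U+077B: 2-byte form → DD BB.
U+F258A: 4-byte form → F3 B2 96 8A.
Concatenated (20 bytes): C7 B1 3D F3 A4 A9 98 D1 8E CE 9B E3 83 AC DD BB F3 B2 96 8A.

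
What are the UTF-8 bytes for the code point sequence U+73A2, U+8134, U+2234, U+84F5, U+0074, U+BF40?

E7 8E A2 E8 84 B4 E2 88 B4 E8 93 B5 74 EB BD 80

U+73A2: 3-byte form → E7 8E A2.
U+8134: 3-byte form → E8 84 B4.
U+2234: 3-byte form → E2 88 B4.
U+84F5: 3-byte form → E8 93 B5.
U+0074: 1-byte form → 74.
U+BF40: 3-byte form → EB BD 80.
Concatenated (16 bytes): E7 8E A2 E8 84 B4 E2 88 B4 E8 93 B5 74 EB BD 80.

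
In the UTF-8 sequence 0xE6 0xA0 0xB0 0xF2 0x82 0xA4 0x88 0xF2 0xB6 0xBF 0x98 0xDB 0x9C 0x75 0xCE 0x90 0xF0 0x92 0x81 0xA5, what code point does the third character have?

U+B6FD8

Offset 0: leading byte 0xE6 = 11100110 → 3-byte char #1 = E6 A0 B0.
Offset 3: leading byte 0xF2 = 11110010 → 4-byte char #2 = F2 82 A4 88.
Offset 7: leading byte 0xF2 = 11110010 → 4-byte char #3 = F2 B6 BF 98.
Leading byte 0xF2 = 11110010 matches 11110xxx → 4-byte sequence.
Byte 1: 0xF2 = 11110010, payload 010 (3 bits).
Byte 2: 0xB6 = 10110110 (10xxxxxx ✓), payload 110110.
Byte 3: 0xBF = 10111111 (10xxxxxx ✓), payload 111111.
Byte 4: 0x98 = 10011000 (10xxxxxx ✓), payload 011000.
Concatenate: 010110110111111011000 = 0xB6FD8 (21 bits → U+B6FD8).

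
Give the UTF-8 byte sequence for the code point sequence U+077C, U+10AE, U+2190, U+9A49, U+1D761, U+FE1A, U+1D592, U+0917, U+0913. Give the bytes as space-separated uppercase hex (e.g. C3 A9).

DD BC E1 82 AE E2 86 90 E9 A9 89 F0 9D 9D A1 EF B8 9A F0 9D 96 92 E0 A4 97 E0 A4 93

U+077C: 2-byte form → DD BC.
U+10AE: 3-byte form → E1 82 AE.
U+2190: 3-byte form → E2 86 90.
U+9A49: 3-byte form → E9 A9 89.
U+1D761: 4-byte form → F0 9D 9D A1.
U+FE1A: 3-byte form → EF B8 9A.
U+1D592: 4-byte form → F0 9D 96 92.
U+0917: 3-byte form → E0 A4 97.
U+0913: 3-byte form → E0 A4 93.
Concatenated (28 bytes): DD BC E1 82 AE E2 86 90 E9 A9 89 F0 9D 9D A1 EF B8 9A F0 9D 96 92 E0 A4 97 E0 A4 93.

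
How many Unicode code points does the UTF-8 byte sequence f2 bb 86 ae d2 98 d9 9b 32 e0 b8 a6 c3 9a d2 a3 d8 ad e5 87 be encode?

Byte at offset 0: 0xF2 = 11110010 → 4-byte char (#1). Advance 4.
Byte at offset 4: 0xD2 = 11010010 → 2-byte char (#2). Advance 2.
Byte at offset 6: 0xD9 = 11011001 → 2-byte char (#3). Advance 2.
Byte at offset 8: 0x32 = 00110010 → 1-byte char (#4). Advance 1.
Byte at offset 9: 0xE0 = 11100000 → 3-byte char (#5). Advance 3.
Byte at offset 12: 0xC3 = 11000011 → 2-byte char (#6). Advance 2.
Byte at offset 14: 0xD2 = 11010010 → 2-byte char (#7). Advance 2.
Byte at offset 16: 0xD8 = 11011000 → 2-byte char (#8). Advance 2.
Byte at offset 18: 0xE5 = 11100101 → 3-byte char (#9). Advance 3.
Reached end at offset 21 after 9 code points.

9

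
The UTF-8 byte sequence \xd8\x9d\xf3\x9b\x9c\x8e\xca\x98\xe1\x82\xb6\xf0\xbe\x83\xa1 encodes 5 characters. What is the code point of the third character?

U+0298

Offset 0: leading byte 0xD8 = 11011000 → 2-byte char #1 = D8 9D.
Offset 2: leading byte 0xF3 = 11110011 → 4-byte char #2 = F3 9B 9C 8E.
Offset 6: leading byte 0xCA = 11001010 → 2-byte char #3 = CA 98.
Leading byte 0xCA = 11001010 matches 110xxxxx → 2-byte sequence.
Byte 1: 0xCA = 11001010, payload 01010 (5 bits).
Byte 2: 0x98 = 10011000 (10xxxxxx ✓), payload 011000.
Concatenate: 01010011000 = 0x298 (11 bits → U+0298).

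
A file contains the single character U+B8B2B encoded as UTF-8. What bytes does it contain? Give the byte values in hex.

U+B8B2B = 0xB8B2B = 756523 decimal. In range U+10000–U+10FFFF → 4-byte form: 11110xxx 10xxxxxx 10xxxxxx 10xxxxxx.
Binary (21 bits): 010111000101100101011.
Split 3+6+6+6: 010 | 111000 | 101100 | 101011.
Byte 1: 11110010 = 0xF2.
Byte 2: 10111000 = 0xB8.
Byte 3: 10101100 = 0xAC.
Byte 4: 10101011 = 0xAB.

F2 B8 AC AB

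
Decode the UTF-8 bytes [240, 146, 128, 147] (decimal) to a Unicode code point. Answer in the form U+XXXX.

Leading byte 0xF0 = 11110000 matches 11110xxx → 4-byte sequence.
Byte 1: 0xF0 = 11110000, payload 000 (3 bits).
Byte 2: 0x92 = 10010010 (10xxxxxx ✓), payload 010010.
Byte 3: 0x80 = 10000000 (10xxxxxx ✓), payload 000000.
Byte 4: 0x93 = 10010011 (10xxxxxx ✓), payload 010011.
Concatenate: 000010010000000010011 = 0x12013 (21 bits → U+12013).

U+12013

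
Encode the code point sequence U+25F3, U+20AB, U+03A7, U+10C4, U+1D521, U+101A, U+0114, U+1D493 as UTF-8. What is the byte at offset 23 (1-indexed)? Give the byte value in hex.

1-indexed offset 23 is 0-indexed offset 22.
U+25F3 → 3-byte form E2 97 B3 at offsets 0–2.
U+20AB → 3-byte form E2 82 AB at offsets 3–5.
U+03A7 → 2-byte form CE A7 at offsets 6–7.
U+10C4 → 3-byte form E1 83 84 at offsets 8–10.
U+1D521 → 4-byte form F0 9D 94 A1 at offsets 11–14.
U+101A → 3-byte form E1 80 9A at offsets 15–17.
U+0114 → 2-byte form C4 94 at offsets 18–19.
U+1D493 → 4-byte form F0 9D 92 93 at offsets 20–23.
Offset 22 falls in char 8's range; it's byte 3 of F0 9D 92 93 = 0x92.

0x92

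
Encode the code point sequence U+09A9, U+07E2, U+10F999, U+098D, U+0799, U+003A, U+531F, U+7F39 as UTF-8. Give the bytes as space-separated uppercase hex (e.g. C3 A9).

E0 A6 A9 DF A2 F4 8F A6 99 E0 A6 8D DE 99 3A E5 8C 9F E7 BC B9

U+09A9: 3-byte form → E0 A6 A9.
U+07E2: 2-byte form → DF A2.
U+10F999: 4-byte form → F4 8F A6 99.
U+098D: 3-byte form → E0 A6 8D.
U+0799: 2-byte form → DE 99.
U+003A: 1-byte form → 3A.
U+531F: 3-byte form → E5 8C 9F.
U+7F39: 3-byte form → E7 BC B9.
Concatenated (21 bytes): E0 A6 A9 DF A2 F4 8F A6 99 E0 A6 8D DE 99 3A E5 8C 9F E7 BC B9.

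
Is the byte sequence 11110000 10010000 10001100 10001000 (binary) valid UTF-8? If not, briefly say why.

Leading byte 0xF0 = 11110000 → 4-byte form.
Continuation bytes 0x90=10010000, 0x8C=10001100, 0x88=10001000 all match 10xxxxxx.
Decoded value 0x10308 is ≥ 0x10000 (shortest form) and not a surrogate.

valid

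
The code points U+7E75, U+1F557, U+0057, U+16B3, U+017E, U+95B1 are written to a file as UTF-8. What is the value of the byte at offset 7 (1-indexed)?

0x97

1-indexed offset 7 is 0-indexed offset 6.
U+7E75 → 3-byte form E7 B9 B5 at offsets 0–2.
U+1F557 → 4-byte form F0 9F 95 97 at offsets 3–6.
Offset 6 falls in char 2's range; it's byte 4 of F0 9F 95 97 = 0x97.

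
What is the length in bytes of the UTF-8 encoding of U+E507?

3

U+E507 = 0xE507. UTF-8 uses 1 byte below 0x80, 2 below 0x800, 3 below 0x10000, 4 up to 0x10FFFF. 0xE507 is in U+0800–U+FFFF → 3 bytes.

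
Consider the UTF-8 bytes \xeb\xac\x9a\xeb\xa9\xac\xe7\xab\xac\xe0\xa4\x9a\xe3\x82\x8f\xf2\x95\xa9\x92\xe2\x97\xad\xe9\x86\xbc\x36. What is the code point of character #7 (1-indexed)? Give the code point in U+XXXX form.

U+25ED

Offset 0: leading byte 0xEB = 11101011 → 3-byte char #1 = EB AC 9A.
Offset 3: leading byte 0xEB = 11101011 → 3-byte char #2 = EB A9 AC.
Offset 6: leading byte 0xE7 = 11100111 → 3-byte char #3 = E7 AB AC.
Offset 9: leading byte 0xE0 = 11100000 → 3-byte char #4 = E0 A4 9A.
Offset 12: leading byte 0xE3 = 11100011 → 3-byte char #5 = E3 82 8F.
Offset 15: leading byte 0xF2 = 11110010 → 4-byte char #6 = F2 95 A9 92.
Offset 19: leading byte 0xE2 = 11100010 → 3-byte char #7 = E2 97 AD.
Leading byte 0xE2 = 11100010 matches 1110xxxx → 3-byte sequence.
Byte 1: 0xE2 = 11100010, payload 0010 (4 bits).
Byte 2: 0x97 = 10010111 (10xxxxxx ✓), payload 010111.
Byte 3: 0xAD = 10101101 (10xxxxxx ✓), payload 101101.
Concatenate: 0010010111101101 = 0x25ED (16 bits → U+25ED).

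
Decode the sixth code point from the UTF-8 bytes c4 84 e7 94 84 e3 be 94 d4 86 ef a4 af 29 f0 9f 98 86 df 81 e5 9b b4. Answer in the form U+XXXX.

Offset 0: leading byte 0xC4 = 11000100 → 2-byte char #1 = C4 84.
Offset 2: leading byte 0xE7 = 11100111 → 3-byte char #2 = E7 94 84.
Offset 5: leading byte 0xE3 = 11100011 → 3-byte char #3 = E3 BE 94.
Offset 8: leading byte 0xD4 = 11010100 → 2-byte char #4 = D4 86.
Offset 10: leading byte 0xEF = 11101111 → 3-byte char #5 = EF A4 AF.
Offset 13: leading byte 0x29 = 00101001 → 1-byte char #6 = 29.
Leading byte 0x29 = 00101001 matches 0xxxxxxx → 1-byte sequence.
Byte 1: 0x29 = 00101001, payload 0101001 (7 bits).
Concatenate: 0101001 = 0x29 (7 bits → U+0029).

U+0029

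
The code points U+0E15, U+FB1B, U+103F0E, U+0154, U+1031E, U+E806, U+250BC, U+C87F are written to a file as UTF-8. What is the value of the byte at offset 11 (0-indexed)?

U+0E15 → 3-byte form E0 B8 95 at offsets 0–2.
U+FB1B → 3-byte form EF AC 9B at offsets 3–5.
U+103F0E → 4-byte form F4 83 BC 8E at offsets 6–9.
U+0154 → 2-byte form C5 94 at offsets 10–11.
Offset 11 falls in char 4's range; it's byte 2 of C5 94 = 0x94.

0x94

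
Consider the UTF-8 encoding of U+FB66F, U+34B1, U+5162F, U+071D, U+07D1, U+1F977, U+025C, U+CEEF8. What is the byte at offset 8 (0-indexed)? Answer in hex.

0x91

U+FB66F → 4-byte form F3 BB 99 AF at offsets 0–3.
U+34B1 → 3-byte form E3 92 B1 at offsets 4–6.
U+5162F → 4-byte form F1 91 98 AF at offsets 7–10.
Offset 8 falls in char 3's range; it's byte 2 of F1 91 98 AF = 0x91.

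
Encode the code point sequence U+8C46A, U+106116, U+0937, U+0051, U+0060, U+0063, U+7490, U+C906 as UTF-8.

F2 8C 91 AA F4 86 84 96 E0 A4 B7 51 60 63 E7 92 90 EC A4 86

U+8C46A: 4-byte form → F2 8C 91 AA.
U+106116: 4-byte form → F4 86 84 96.
U+0937: 3-byte form → E0 A4 B7.
U+0051: 1-byte form → 51.
U+0060: 1-byte form → 60.
U+0063: 1-byte form → 63.
U+7490: 3-byte form → E7 92 90.
U+C906: 3-byte form → EC A4 86.
Concatenated (20 bytes): F2 8C 91 AA F4 86 84 96 E0 A4 B7 51 60 63 E7 92 90 EC A4 86.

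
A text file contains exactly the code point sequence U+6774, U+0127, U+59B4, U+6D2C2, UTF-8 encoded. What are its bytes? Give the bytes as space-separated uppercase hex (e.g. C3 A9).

U+6774: 3-byte form → E6 9D B4.
U+0127: 2-byte form → C4 A7.
U+59B4: 3-byte form → E5 A6 B4.
U+6D2C2: 4-byte form → F1 AD 8B 82.
Concatenated (12 bytes): E6 9D B4 C4 A7 E5 A6 B4 F1 AD 8B 82.

E6 9D B4 C4 A7 E5 A6 B4 F1 AD 8B 82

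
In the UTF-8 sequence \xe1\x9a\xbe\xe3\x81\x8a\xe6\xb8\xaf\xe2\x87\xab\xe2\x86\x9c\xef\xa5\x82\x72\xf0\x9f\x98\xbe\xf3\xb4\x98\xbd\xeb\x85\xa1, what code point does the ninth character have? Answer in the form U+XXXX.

Offset 0: leading byte 0xE1 = 11100001 → 3-byte char #1 = E1 9A BE.
Offset 3: leading byte 0xE3 = 11100011 → 3-byte char #2 = E3 81 8A.
Offset 6: leading byte 0xE6 = 11100110 → 3-byte char #3 = E6 B8 AF.
Offset 9: leading byte 0xE2 = 11100010 → 3-byte char #4 = E2 87 AB.
Offset 12: leading byte 0xE2 = 11100010 → 3-byte char #5 = E2 86 9C.
Offset 15: leading byte 0xEF = 11101111 → 3-byte char #6 = EF A5 82.
Offset 18: leading byte 0x72 = 01110010 → 1-byte char #7 = 72.
Offset 19: leading byte 0xF0 = 11110000 → 4-byte char #8 = F0 9F 98 BE.
Offset 23: leading byte 0xF3 = 11110011 → 4-byte char #9 = F3 B4 98 BD.
Leading byte 0xF3 = 11110011 matches 11110xxx → 4-byte sequence.
Byte 1: 0xF3 = 11110011, payload 011 (3 bits).
Byte 2: 0xB4 = 10110100 (10xxxxxx ✓), payload 110100.
Byte 3: 0x98 = 10011000 (10xxxxxx ✓), payload 011000.
Byte 4: 0xBD = 10111101 (10xxxxxx ✓), payload 111101.
Concatenate: 011110100011000111101 = 0xF463D (21 bits → U+F463D).

U+F463D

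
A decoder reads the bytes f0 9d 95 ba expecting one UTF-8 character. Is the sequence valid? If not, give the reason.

Leading byte 0xF0 = 11110000 → 4-byte form.
Continuation bytes 0x9D=10011101, 0x95=10010101, 0xBA=10111010 all match 10xxxxxx.
Decoded value 0x1D57A is ≥ 0x10000 (shortest form) and not a surrogate.

valid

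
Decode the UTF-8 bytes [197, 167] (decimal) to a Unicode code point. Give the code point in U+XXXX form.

Leading byte 0xC5 = 11000101 matches 110xxxxx → 2-byte sequence.
Byte 1: 0xC5 = 11000101, payload 00101 (5 bits).
Byte 2: 0xA7 = 10100111 (10xxxxxx ✓), payload 100111.
Concatenate: 00101100111 = 0x167 (11 bits → U+0167).

U+0167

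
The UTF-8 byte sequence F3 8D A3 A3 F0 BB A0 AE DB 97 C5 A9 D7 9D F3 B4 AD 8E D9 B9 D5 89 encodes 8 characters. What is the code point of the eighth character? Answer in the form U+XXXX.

Offset 0: leading byte 0xF3 = 11110011 → 4-byte char #1 = F3 8D A3 A3.
Offset 4: leading byte 0xF0 = 11110000 → 4-byte char #2 = F0 BB A0 AE.
Offset 8: leading byte 0xDB = 11011011 → 2-byte char #3 = DB 97.
Offset 10: leading byte 0xC5 = 11000101 → 2-byte char #4 = C5 A9.
Offset 12: leading byte 0xD7 = 11010111 → 2-byte char #5 = D7 9D.
Offset 14: leading byte 0xF3 = 11110011 → 4-byte char #6 = F3 B4 AD 8E.
Offset 18: leading byte 0xD9 = 11011001 → 2-byte char #7 = D9 B9.
Offset 20: leading byte 0xD5 = 11010101 → 2-byte char #8 = D5 89.
Leading byte 0xD5 = 11010101 matches 110xxxxx → 2-byte sequence.
Byte 1: 0xD5 = 11010101, payload 10101 (5 bits).
Byte 2: 0x89 = 10001001 (10xxxxxx ✓), payload 001001.
Concatenate: 10101001001 = 0x549 (11 bits → U+0549).

U+0549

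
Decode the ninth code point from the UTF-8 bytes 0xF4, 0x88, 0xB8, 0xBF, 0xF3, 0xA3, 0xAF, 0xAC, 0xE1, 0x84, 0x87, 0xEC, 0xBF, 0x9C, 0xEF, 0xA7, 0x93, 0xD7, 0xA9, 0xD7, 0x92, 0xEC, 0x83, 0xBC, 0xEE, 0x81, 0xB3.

U+E073

Offset 0: leading byte 0xF4 = 11110100 → 4-byte char #1 = F4 88 B8 BF.
Offset 4: leading byte 0xF3 = 11110011 → 4-byte char #2 = F3 A3 AF AC.
Offset 8: leading byte 0xE1 = 11100001 → 3-byte char #3 = E1 84 87.
Offset 11: leading byte 0xEC = 11101100 → 3-byte char #4 = EC BF 9C.
Offset 14: leading byte 0xEF = 11101111 → 3-byte char #5 = EF A7 93.
Offset 17: leading byte 0xD7 = 11010111 → 2-byte char #6 = D7 A9.
Offset 19: leading byte 0xD7 = 11010111 → 2-byte char #7 = D7 92.
Offset 21: leading byte 0xEC = 11101100 → 3-byte char #8 = EC 83 BC.
Offset 24: leading byte 0xEE = 11101110 → 3-byte char #9 = EE 81 B3.
Leading byte 0xEE = 11101110 matches 1110xxxx → 3-byte sequence.
Byte 1: 0xEE = 11101110, payload 1110 (4 bits).
Byte 2: 0x81 = 10000001 (10xxxxxx ✓), payload 000001.
Byte 3: 0xB3 = 10110011 (10xxxxxx ✓), payload 110011.
Concatenate: 1110000001110011 = 0xE073 (16 bits → U+E073).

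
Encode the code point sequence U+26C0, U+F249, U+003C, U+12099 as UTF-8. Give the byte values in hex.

U+26C0: 3-byte form → E2 9B 80.
U+F249: 3-byte form → EF 89 89.
U+003C: 1-byte form → 3C.
U+12099: 4-byte form → F0 92 82 99.
Concatenated (11 bytes): E2 9B 80 EF 89 89 3C F0 92 82 99.

E2 9B 80 EF 89 89 3C F0 92 82 99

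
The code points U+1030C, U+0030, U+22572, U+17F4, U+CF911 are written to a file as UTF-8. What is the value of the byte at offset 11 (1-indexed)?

1-indexed offset 11 is 0-indexed offset 10.
U+1030C → 4-byte form F0 90 8C 8C at offsets 0–3.
U+0030 → 1-byte form 30 at offsets 4–4.
U+22572 → 4-byte form F0 A2 95 B2 at offsets 5–8.
U+17F4 → 3-byte form E1 9F B4 at offsets 9–11.
Offset 10 falls in char 4's range; it's byte 2 of E1 9F B4 = 0x9F.

0x9F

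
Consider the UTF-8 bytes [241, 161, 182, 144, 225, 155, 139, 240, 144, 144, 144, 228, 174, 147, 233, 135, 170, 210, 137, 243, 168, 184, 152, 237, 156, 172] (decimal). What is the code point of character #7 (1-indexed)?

Offset 0: leading byte 0xF1 = 11110001 → 4-byte char #1 = F1 A1 B6 90.
Offset 4: leading byte 0xE1 = 11100001 → 3-byte char #2 = E1 9B 8B.
Offset 7: leading byte 0xF0 = 11110000 → 4-byte char #3 = F0 90 90 90.
Offset 11: leading byte 0xE4 = 11100100 → 3-byte char #4 = E4 AE 93.
Offset 14: leading byte 0xE9 = 11101001 → 3-byte char #5 = E9 87 AA.
Offset 17: leading byte 0xD2 = 11010010 → 2-byte char #6 = D2 89.
Offset 19: leading byte 0xF3 = 11110011 → 4-byte char #7 = F3 A8 B8 98.
Leading byte 0xF3 = 11110011 matches 11110xxx → 4-byte sequence.
Byte 1: 0xF3 = 11110011, payload 011 (3 bits).
Byte 2: 0xA8 = 10101000 (10xxxxxx ✓), payload 101000.
Byte 3: 0xB8 = 10111000 (10xxxxxx ✓), payload 111000.
Byte 4: 0x98 = 10011000 (10xxxxxx ✓), payload 011000.
Concatenate: 011101000111000011000 = 0xE8E18 (21 bits → U+E8E18).

U+E8E18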